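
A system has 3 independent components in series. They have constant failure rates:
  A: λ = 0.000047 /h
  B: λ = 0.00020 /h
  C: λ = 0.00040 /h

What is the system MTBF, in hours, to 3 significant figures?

1550

Series of exponential components: λ_sys = Σ λ_i
λ_sys = 0.000047 + 0.00020 + 0.00040 = 6.4700e-04 /h
MTBF = 1 / λ_sys = 1550 h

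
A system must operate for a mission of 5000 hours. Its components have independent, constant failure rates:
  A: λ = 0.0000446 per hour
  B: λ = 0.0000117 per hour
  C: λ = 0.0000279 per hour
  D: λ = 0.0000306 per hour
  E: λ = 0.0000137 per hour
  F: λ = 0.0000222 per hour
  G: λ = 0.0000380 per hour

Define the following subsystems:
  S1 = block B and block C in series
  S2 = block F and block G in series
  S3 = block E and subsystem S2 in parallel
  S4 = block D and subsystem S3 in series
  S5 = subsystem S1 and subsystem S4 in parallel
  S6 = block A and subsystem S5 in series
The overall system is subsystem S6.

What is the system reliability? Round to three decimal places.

0.778

R(A) = exp(−0.0000446 × 5000) = 0.80011
R(B) = exp(−0.0000117 × 5000) = 0.94318
R(C) = exp(−0.0000279 × 5000) = 0.86979
R(D) = exp(−0.0000306 × 5000) = 0.85813
R(E) = exp(−0.0000137 × 5000) = 0.93379
R(F) = exp(−0.0000222 × 5000) = 0.89494
R(G) = exp(−0.0000380 × 5000) = 0.82696
Series (B and C): 0.94318 × 0.86979 = 0.82037
Series (F and G): 0.89494 × 0.82696 = 0.74008
Parallel (E and [0.74008]): 1 − (1 − 0.93379)(1 − 0.74008) = 0.98279
Series (D and [0.98279]): 0.85813 × 0.98279 = 0.84336
Parallel ([0.82037] and [0.84336]): 1 − (1 − 0.82037)(1 − 0.84336) = 0.97186
Series (A and [0.97186]): 0.80011 × 0.97186 = 0.778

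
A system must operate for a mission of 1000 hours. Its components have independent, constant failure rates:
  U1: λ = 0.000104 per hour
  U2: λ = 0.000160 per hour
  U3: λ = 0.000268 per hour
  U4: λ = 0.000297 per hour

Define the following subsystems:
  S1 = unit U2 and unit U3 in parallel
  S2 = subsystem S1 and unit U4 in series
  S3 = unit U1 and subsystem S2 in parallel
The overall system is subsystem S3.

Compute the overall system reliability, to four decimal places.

0.9721

R(U1) = exp(−0.000104 × 1000) = 0.901225
R(U2) = exp(−0.000160 × 1000) = 0.852144
R(U3) = exp(−0.000268 × 1000) = 0.764908
R(U4) = exp(−0.000297 × 1000) = 0.743044
Parallel (U2 and U3): 1 − (1 − 0.852144)(1 − 0.764908) = 0.965240
Series ([0.965240] and U4): 0.965240 × 0.743044 = 0.717216
Parallel (U1 and [0.717216]): 1 − (1 − 0.901225)(1 − 0.717216) = 0.9721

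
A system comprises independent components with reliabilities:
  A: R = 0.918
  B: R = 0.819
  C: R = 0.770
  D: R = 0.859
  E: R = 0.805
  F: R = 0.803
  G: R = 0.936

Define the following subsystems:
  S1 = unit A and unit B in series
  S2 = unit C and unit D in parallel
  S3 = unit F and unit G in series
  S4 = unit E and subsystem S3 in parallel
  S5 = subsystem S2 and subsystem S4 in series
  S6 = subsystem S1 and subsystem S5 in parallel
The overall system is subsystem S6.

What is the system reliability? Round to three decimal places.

0.980

Series (A and B): 0.91800 × 0.81900 = 0.75184
Parallel (C and D): 1 − (1 − 0.77000)(1 − 0.85900) = 0.96757
Series (F and G): 0.80300 × 0.93600 = 0.75161
Parallel (E and [0.75161]): 1 − (1 − 0.80500)(1 − 0.75161) = 0.95156
Series ([0.96757] and [0.95156]): 0.96757 × 0.95156 = 0.92070
Parallel ([0.75184] and [0.92070]): 1 − (1 − 0.75184)(1 − 0.92070) = 0.980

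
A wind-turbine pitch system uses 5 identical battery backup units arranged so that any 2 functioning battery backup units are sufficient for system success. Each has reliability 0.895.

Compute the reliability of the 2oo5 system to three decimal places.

R = Σ_{i=2}^{5} C(5,i) p^i (1−p)^{5−i} with p = 0.895
C(5,2)·0.895^2·0.105^3 = 0.00927
C(5,3)·0.895^3·0.105^2 = 0.07904
C(5,4)·0.895^4·0.105^1 = 0.33686
C(5,5)·0.895^5·0.105^0 = 0.57427
Sum = 0.999

0.999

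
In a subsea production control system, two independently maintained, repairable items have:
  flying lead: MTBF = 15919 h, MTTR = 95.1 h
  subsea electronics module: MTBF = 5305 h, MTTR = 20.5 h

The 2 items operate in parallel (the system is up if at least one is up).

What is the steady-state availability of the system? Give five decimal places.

A(flying lead) = MTBF/(MTBF+MTTR) = 15919/(15919+95.1) = 0.994061
A(subsea electronics module) = MTBF/(MTBF+MTTR) = 5305/(5305+20.5) = 0.996151
Parallel availability: 1 − (1 − 0.994061)(1 − 0.996151) = 0.99998

0.99998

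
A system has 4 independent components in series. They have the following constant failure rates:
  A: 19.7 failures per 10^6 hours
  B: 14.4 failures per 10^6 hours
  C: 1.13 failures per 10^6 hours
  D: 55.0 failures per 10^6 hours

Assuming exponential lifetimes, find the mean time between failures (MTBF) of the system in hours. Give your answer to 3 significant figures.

Series of exponential components: λ_sys = Σ λ_i
λ_sys = 0.0000197 + 0.0000144 + 0.00000113 + 0.0000550 = 9.0230e-05 /h
MTBF = 1 / λ_sys = 11100 h

11100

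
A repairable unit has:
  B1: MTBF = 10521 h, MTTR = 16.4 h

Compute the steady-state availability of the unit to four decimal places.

0.9984

A(B1) = MTBF/(MTBF+MTTR) = 10521/(10521+16.4) = 0.9984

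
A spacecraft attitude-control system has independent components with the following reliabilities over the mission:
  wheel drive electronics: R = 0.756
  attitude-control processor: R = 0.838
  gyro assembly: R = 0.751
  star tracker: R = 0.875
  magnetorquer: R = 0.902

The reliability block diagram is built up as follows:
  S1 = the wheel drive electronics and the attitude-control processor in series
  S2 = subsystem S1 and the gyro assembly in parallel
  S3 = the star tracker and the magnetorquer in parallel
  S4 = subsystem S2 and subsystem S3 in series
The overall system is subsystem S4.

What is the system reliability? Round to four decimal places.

Series (wheel drive electronics and attitude-control processor): 0.756000 × 0.838000 = 0.633528
Parallel ([0.633528] and gyro assembly): 1 − (1 − 0.633528)(1 − 0.751000) = 0.908748
Parallel (star tracker and magnetorquer): 1 − (1 − 0.875000)(1 − 0.902000) = 0.987750
Series ([0.908748] and [0.987750]): 0.908748 × 0.987750 = 0.8976

0.8976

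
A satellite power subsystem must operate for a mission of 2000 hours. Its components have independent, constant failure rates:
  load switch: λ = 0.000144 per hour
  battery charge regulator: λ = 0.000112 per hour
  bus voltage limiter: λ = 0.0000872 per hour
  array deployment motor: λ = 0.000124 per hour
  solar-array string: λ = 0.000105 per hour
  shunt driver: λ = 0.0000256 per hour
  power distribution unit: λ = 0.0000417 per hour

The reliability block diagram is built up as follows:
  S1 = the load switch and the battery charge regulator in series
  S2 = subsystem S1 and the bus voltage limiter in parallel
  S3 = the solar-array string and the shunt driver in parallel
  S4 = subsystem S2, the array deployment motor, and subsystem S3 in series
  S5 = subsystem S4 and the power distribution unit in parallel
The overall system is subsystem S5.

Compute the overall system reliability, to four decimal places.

R(load switch) = exp(−0.000144 × 2000) = 0.749762
R(battery charge regulator) = exp(−0.000112 × 2000) = 0.799315
R(bus voltage limiter) = exp(−0.0000872 × 2000) = 0.839961
R(array deployment motor) = exp(−0.000124 × 2000) = 0.780360
R(solar-array string) = exp(−0.000105 × 2000) = 0.810584
R(shunt driver) = exp(−0.0000256 × 2000) = 0.950089
R(power distribution unit) = exp(−0.0000417 × 2000) = 0.919983
Series (load switch and battery charge regulator): 0.749762 × 0.799315 = 0.599296
Parallel ([0.599296] and bus voltage limiter): 1 − (1 − 0.599296)(1 − 0.839961) = 0.935872
Parallel (solar-array string and shunt driver): 1 − (1 − 0.810584)(1 − 0.950089) = 0.990546
Series ([0.935872], array deployment motor, and [0.990546]): 0.935872 × 0.780360 × 0.990546 = 0.723413
Parallel ([0.723413] and power distribution unit): 1 − (1 − 0.723413)(1 − 0.919983) = 0.9779

0.9779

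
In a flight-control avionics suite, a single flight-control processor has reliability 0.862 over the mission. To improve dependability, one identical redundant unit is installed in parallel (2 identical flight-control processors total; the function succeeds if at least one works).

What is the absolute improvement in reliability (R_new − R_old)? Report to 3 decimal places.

R_before = 0.862
R_after = 1 − (1 − 0.862)^2 = 0.981
ΔR = 0.981 − 0.862 = 0.119

0.119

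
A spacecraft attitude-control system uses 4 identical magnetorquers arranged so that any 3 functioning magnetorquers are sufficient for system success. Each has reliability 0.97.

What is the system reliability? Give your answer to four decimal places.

R = Σ_{i=3}^{4} C(4,i) p^i (1−p)^{4−i} with p = 0.97
C(4,3)·0.97^3·0.03^1 = 0.109521
C(4,4)·0.97^4·0.03^0 = 0.885293
Sum = 0.9948

0.9948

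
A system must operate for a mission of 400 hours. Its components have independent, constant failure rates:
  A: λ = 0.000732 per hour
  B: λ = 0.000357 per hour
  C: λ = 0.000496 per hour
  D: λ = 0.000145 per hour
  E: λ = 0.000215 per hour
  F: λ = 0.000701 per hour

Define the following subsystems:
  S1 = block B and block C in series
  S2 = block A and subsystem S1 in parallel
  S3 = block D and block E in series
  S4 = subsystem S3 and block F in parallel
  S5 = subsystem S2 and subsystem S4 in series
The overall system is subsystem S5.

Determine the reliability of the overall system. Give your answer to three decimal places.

R(A) = exp(−0.000732 × 400) = 0.74617
R(B) = exp(−0.000357 × 400) = 0.86693
R(C) = exp(−0.000496 × 400) = 0.82004
R(D) = exp(−0.000145 × 400) = 0.94365
R(E) = exp(−0.000215 × 400) = 0.91759
R(F) = exp(−0.000701 × 400) = 0.75548
Series (B and C): 0.86693 × 0.82004 = 0.71092
Parallel (A and [0.71092]): 1 − (1 − 0.74617)(1 − 0.71092) = 0.92662
Series (D and E): 0.94365 × 0.91759 = 0.86588
Parallel ([0.86588] and F): 1 − (1 − 0.86588)(1 − 0.75548) = 0.96720
Series ([0.92662] and [0.96720]): 0.92662 × 0.96720 = 0.896

0.896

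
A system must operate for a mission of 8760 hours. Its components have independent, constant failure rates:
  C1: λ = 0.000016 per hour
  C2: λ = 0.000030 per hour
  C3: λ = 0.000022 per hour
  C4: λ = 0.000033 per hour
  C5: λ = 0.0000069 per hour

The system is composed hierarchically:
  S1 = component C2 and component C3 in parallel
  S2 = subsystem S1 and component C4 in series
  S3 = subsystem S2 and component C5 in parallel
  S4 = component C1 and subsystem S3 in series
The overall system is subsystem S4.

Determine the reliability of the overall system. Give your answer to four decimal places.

0.8549

R(C1) = exp(−0.000016 × 8760) = 0.869219
R(C2) = exp(−0.000030 × 8760) = 0.768896
R(C3) = exp(−0.000022 × 8760) = 0.824713
R(C4) = exp(−0.000033 × 8760) = 0.748952
R(C5) = exp(−0.0000069 × 8760) = 0.941346
Parallel (C2 and C3): 1 − (1 − 0.768896)(1 − 0.824713) = 0.959490
Series ([0.959490] and C4): 0.959490 × 0.748952 = 0.718612
Parallel ([0.718612] and C5): 1 − (1 − 0.718612)(1 − 0.941346) = 0.983495
Series (C1 and [0.983495]): 0.869219 × 0.983495 = 0.8549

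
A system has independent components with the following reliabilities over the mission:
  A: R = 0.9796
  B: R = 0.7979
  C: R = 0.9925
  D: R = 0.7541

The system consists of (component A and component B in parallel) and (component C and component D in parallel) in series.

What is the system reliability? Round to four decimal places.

0.9940

Parallel (A and B): 1 − (1 − 0.979600)(1 − 0.797900) = 0.995877
Parallel (C and D): 1 − (1 − 0.992500)(1 − 0.754100) = 0.998156
Series ([0.995877] and [0.998156]): 0.995877 × 0.998156 = 0.9940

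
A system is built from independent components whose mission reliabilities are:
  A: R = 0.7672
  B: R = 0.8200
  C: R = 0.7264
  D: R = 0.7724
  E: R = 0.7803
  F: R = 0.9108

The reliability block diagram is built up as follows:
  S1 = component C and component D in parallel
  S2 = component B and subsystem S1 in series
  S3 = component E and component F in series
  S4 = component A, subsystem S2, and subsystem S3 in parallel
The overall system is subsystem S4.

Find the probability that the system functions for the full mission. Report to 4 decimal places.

Parallel (C and D): 1 − (1 − 0.726400)(1 − 0.772400) = 0.937729
Series (B and [0.937729]): 0.820000 × 0.937729 = 0.768938
Series (E and F): 0.780300 × 0.910800 = 0.710697
Parallel (A, [0.768938], and [0.710697]): 1 − (1 − 0.767200)(1 − 0.768938)(1 − 0.710697) = 0.9844

0.9844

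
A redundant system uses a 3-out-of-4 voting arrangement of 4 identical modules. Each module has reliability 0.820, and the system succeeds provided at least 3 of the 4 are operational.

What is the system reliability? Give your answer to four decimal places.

0.8491

R = Σ_{i=3}^{4} C(4,i) p^i (1−p)^{4−i} with p = 0.820
C(4,3)·0.820^3·0.180^1 = 0.396985
C(4,4)·0.820^4·0.180^0 = 0.452122
Sum = 0.8491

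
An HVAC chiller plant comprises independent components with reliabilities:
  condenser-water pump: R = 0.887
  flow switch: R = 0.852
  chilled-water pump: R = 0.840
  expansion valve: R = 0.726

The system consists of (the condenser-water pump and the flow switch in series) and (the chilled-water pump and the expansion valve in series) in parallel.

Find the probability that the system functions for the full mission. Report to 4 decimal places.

0.9047

Series (condenser-water pump and flow switch): 0.887000 × 0.852000 = 0.755724
Series (chilled-water pump and expansion valve): 0.840000 × 0.726000 = 0.609840
Parallel ([0.755724] and [0.609840]): 1 − (1 − 0.755724)(1 − 0.609840) = 0.9047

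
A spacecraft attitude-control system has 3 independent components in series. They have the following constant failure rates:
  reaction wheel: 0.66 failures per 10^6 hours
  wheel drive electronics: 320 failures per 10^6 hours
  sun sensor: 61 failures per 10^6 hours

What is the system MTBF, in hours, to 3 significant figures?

2620

Series of exponential components: λ_sys = Σ λ_i
λ_sys = 0.00000066 + 0.00032 + 0.000061 = 3.8166e-04 /h
MTBF = 1 / λ_sys = 2620 h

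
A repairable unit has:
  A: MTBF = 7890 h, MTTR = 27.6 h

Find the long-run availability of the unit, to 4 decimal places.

0.9965

A(A) = MTBF/(MTBF+MTTR) = 7890/(7890+27.6) = 0.9965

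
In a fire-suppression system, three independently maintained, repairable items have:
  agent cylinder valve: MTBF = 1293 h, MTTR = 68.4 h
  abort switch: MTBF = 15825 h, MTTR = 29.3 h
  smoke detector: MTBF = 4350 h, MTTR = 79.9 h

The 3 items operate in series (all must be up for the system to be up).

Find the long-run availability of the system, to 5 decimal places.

A(agent cylinder valve) = MTBF/(MTBF+MTTR) = 1293/(1293+68.4) = 0.949758
A(abort switch) = MTBF/(MTBF+MTTR) = 15825/(15825+29.3) = 0.998152
A(smoke detector) = MTBF/(MTBF+MTTR) = 4350/(4350+79.9) = 0.981963
Series availability: 0.949758 × 0.998152 × 0.981963 = 0.93090

0.93090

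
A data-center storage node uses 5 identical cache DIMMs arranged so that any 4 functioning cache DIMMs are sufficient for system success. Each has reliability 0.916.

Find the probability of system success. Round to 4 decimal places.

R = Σ_{i=4}^{5} C(5,i) p^i (1−p)^{5−i} with p = 0.916
C(5,4)·0.916^4·0.084^1 = 0.295686
C(5,5)·0.916^5·0.084^0 = 0.644878
Sum = 0.9406

0.9406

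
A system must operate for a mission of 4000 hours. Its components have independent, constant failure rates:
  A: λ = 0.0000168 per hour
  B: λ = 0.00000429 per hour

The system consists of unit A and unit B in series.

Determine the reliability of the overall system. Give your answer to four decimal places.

R(A) = exp(−0.0000168 × 4000) = 0.935008
R(B) = exp(−0.00000429 × 4000) = 0.982986
Series (A and B): 0.935008 × 0.982986 = 0.9191

0.9191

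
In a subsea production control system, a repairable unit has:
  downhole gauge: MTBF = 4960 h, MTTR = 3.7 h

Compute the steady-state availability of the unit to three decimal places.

A(downhole gauge) = MTBF/(MTBF+MTTR) = 4960/(4960+3.7) = 0.999

0.999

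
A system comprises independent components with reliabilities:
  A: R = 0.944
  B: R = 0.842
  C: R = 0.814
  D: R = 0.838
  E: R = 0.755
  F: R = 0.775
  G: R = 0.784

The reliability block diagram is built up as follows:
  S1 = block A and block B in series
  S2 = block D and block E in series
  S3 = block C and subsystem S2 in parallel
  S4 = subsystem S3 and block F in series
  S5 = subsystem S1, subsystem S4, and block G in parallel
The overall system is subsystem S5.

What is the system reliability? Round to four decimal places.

0.9877

Series (A and B): 0.944000 × 0.842000 = 0.794848
Series (D and E): 0.838000 × 0.755000 = 0.632690
Parallel (C and [0.632690]): 1 − (1 − 0.814000)(1 − 0.632690) = 0.931680
Series ([0.931680] and F): 0.931680 × 0.775000 = 0.722052
Parallel ([0.794848], [0.722052], and G): 1 − (1 − 0.794848)(1 − 0.722052)(1 − 0.784000) = 0.9877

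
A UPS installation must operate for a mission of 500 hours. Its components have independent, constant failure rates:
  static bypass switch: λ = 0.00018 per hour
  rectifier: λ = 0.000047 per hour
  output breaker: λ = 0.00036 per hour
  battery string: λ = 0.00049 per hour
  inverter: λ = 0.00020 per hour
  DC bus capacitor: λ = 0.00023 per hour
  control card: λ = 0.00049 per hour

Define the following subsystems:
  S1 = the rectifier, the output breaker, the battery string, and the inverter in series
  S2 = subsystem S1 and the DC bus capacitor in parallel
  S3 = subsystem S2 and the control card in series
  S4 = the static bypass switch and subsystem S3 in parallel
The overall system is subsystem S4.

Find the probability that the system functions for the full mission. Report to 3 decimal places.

0.978

R(static bypass switch) = exp(−0.00018 × 500) = 0.91393
R(rectifier) = exp(−0.000047 × 500) = 0.97677
R(output breaker) = exp(−0.00036 × 500) = 0.83527
R(battery string) = exp(−0.00049 × 500) = 0.78270
R(inverter) = exp(−0.00020 × 500) = 0.90484
R(DC bus capacitor) = exp(−0.00023 × 500) = 0.89137
R(control card) = exp(−0.00049 × 500) = 0.78270
Series (rectifier, output breaker, battery string, and inverter): 0.97677 × 0.83527 × 0.78270 × 0.90484 = 0.57781
Parallel ([0.57781] and DC bus capacitor): 1 − (1 − 0.57781)(1 − 0.89137) = 0.95414
Series ([0.95414] and control card): 0.95414 × 0.78270 = 0.74681
Parallel (static bypass switch and [0.74681]): 1 − (1 − 0.91393)(1 − 0.74681) = 0.978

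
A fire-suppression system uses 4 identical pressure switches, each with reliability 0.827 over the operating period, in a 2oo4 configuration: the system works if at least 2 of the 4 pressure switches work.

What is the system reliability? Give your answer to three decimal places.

0.982

R = Σ_{i=2}^{4} C(4,i) p^i (1−p)^{4−i} with p = 0.827
C(4,2)·0.827^2·0.173^2 = 0.12282
C(4,3)·0.827^3·0.173^1 = 0.39140
C(4,4)·0.827^4·0.173^0 = 0.46776
Sum = 0.982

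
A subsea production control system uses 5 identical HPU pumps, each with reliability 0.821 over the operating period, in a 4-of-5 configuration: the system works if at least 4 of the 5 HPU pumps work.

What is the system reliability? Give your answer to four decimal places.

R = Σ_{i=4}^{5} C(5,i) p^i (1−p)^{5−i} with p = 0.821
C(5,4)·0.821^4·0.179^1 = 0.406626
C(5,5)·0.821^5·0.179^0 = 0.373006
Sum = 0.7796

0.7796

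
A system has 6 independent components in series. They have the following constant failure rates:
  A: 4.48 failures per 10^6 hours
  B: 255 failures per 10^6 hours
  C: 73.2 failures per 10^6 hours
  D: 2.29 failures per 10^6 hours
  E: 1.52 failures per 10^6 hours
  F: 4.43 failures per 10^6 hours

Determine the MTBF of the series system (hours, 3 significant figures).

2930

Series of exponential components: λ_sys = Σ λ_i
λ_sys = 0.00000448 + 0.000255 + 0.0000732 + 0.00000229 + 0.00000152 + 0.00000443 = 3.4092e-04 /h
MTBF = 1 / λ_sys = 2930 h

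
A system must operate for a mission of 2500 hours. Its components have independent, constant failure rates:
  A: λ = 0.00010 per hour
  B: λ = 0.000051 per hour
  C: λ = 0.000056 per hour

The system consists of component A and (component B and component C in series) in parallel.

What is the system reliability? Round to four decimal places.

0.9481

R(A) = exp(−0.00010 × 2500) = 0.778801
R(B) = exp(−0.000051 × 2500) = 0.880293
R(C) = exp(−0.000056 × 2500) = 0.869358
Series (B and C): 0.880293 × 0.869358 = 0.765290
Parallel (A and [0.765290]): 1 − (1 − 0.778801)(1 − 0.765290) = 0.9481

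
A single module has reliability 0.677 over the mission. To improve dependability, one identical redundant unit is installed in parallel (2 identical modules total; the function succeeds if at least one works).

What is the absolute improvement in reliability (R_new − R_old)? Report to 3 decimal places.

R_before = 0.677
R_after = 1 − (1 − 0.677)^2 = 0.896
ΔR = 0.896 − 0.677 = 0.219

0.219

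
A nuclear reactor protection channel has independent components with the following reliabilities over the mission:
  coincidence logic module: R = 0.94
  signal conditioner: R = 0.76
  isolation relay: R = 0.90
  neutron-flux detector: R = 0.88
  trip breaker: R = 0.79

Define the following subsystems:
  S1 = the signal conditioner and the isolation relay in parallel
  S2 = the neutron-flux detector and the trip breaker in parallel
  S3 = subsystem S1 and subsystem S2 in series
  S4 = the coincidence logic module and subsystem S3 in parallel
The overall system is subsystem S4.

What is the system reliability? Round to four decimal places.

0.9971

Parallel (signal conditioner and isolation relay): 1 − (1 − 0.760000)(1 − 0.900000) = 0.976000
Parallel (neutron-flux detector and trip breaker): 1 − (1 − 0.880000)(1 − 0.790000) = 0.974800
Series ([0.976000] and [0.974800]): 0.976000 × 0.974800 = 0.951405
Parallel (coincidence logic module and [0.951405]): 1 − (1 − 0.940000)(1 − 0.951405) = 0.9971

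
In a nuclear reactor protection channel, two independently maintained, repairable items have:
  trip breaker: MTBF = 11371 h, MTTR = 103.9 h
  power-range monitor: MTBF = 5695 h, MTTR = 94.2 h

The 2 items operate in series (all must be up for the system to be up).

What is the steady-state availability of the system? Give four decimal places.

A(trip breaker) = MTBF/(MTBF+MTTR) = 11371/(11371+103.9) = 0.990945
A(power-range monitor) = MTBF/(MTBF+MTTR) = 5695/(5695+94.2) = 0.983728
Series availability: 0.990945 × 0.983728 = 0.9748

0.9748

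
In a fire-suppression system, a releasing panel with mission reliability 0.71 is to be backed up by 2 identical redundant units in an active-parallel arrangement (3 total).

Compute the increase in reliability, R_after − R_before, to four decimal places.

R_before = 0.71
R_after = 1 − (1 − 0.71)^3 = 0.9756
ΔR = 0.9756 − 0.71 = 0.2656

0.2656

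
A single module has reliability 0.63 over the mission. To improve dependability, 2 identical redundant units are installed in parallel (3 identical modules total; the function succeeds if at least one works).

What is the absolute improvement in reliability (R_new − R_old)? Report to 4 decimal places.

0.3193

R_before = 0.63
R_after = 1 − (1 − 0.63)^3 = 0.9493
ΔR = 0.9493 − 0.63 = 0.3193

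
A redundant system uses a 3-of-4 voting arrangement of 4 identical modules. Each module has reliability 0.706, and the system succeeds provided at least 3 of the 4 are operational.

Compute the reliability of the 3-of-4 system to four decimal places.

0.6623

R = Σ_{i=3}^{4} C(4,i) p^i (1−p)^{4−i} with p = 0.706
C(4,3)·0.706^3·0.294^1 = 0.413829
C(4,4)·0.706^4·0.294^0 = 0.248438
Sum = 0.6623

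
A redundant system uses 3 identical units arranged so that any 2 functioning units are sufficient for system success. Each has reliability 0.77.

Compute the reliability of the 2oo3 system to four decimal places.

0.8656

R = Σ_{i=2}^{3} C(3,i) p^i (1−p)^{3−i} with p = 0.77
C(3,2)·0.77^2·0.23^1 = 0.409101
C(3,3)·0.77^3·0.23^0 = 0.456533
Sum = 0.8656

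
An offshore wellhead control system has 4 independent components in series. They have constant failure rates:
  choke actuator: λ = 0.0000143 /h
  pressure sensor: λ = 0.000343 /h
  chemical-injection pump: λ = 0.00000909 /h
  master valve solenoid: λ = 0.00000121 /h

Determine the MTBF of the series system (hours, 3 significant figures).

2720

Series of exponential components: λ_sys = Σ λ_i
λ_sys = 0.0000143 + 0.000343 + 0.00000909 + 0.00000121 = 3.6760e-04 /h
MTBF = 1 / λ_sys = 2720 h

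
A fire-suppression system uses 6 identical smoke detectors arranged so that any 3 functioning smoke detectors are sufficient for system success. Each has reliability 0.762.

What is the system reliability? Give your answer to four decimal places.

R = Σ_{i=3}^{6} C(6,i) p^i (1−p)^{6−i} with p = 0.762
C(6,3)·0.762^3·0.238^3 = 0.119296
C(6,4)·0.762^4·0.238^2 = 0.286461
C(6,5)·0.762^5·0.238^1 = 0.366862
C(6,6)·0.762^6·0.238^0 = 0.195763
Sum = 0.9684

0.9684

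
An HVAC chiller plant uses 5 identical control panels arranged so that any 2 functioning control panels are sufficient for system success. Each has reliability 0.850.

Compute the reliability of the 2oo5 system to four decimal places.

0.9978

R = Σ_{i=2}^{5} C(5,i) p^i (1−p)^{5−i} with p = 0.850
C(5,2)·0.850^2·0.150^3 = 0.024384
C(5,3)·0.850^3·0.150^2 = 0.138178
C(5,4)·0.850^4·0.150^1 = 0.391505
C(5,5)·0.850^5·0.150^0 = 0.443705
Sum = 0.9978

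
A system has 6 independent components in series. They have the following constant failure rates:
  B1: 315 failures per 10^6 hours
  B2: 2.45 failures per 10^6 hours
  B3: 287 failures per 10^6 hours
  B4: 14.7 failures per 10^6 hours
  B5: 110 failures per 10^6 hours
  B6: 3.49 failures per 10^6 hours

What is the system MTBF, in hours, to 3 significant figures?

1360

Series of exponential components: λ_sys = Σ λ_i
λ_sys = 0.000315 + 0.00000245 + 0.000287 + 0.0000147 + 0.000110 + 0.00000349 = 7.3264e-04 /h
MTBF = 1 / λ_sys = 1360 h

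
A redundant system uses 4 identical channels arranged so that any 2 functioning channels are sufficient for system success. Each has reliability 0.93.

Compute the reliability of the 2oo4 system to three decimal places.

0.999

R = Σ_{i=2}^{4} C(4,i) p^i (1−p)^{4−i} with p = 0.93
C(4,2)·0.93^2·0.07^2 = 0.02543
C(4,3)·0.93^3·0.07^1 = 0.22522
C(4,4)·0.93^4·0.07^0 = 0.74805
Sum = 0.999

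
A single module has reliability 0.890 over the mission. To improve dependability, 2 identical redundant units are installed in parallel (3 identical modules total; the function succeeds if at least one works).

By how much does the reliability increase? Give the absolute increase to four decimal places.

R_before = 0.890
R_after = 1 − (1 − 0.890)^3 = 0.9987
ΔR = 0.9987 − 0.890 = 0.1087

0.1087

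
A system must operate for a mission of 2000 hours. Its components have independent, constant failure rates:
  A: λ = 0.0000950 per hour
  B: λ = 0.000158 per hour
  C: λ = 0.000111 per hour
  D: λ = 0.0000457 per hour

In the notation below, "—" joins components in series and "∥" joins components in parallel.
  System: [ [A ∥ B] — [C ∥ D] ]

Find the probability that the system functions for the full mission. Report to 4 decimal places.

0.9365

R(A) = exp(−0.0000950 × 2000) = 0.826959
R(B) = exp(−0.000158 × 2000) = 0.729059
R(C) = exp(−0.000111 × 2000) = 0.800915
R(D) = exp(−0.0000457 × 2000) = 0.912653
Parallel (A and B): 1 − (1 − 0.826959)(1 − 0.729059) = 0.953116
Parallel (C and D): 1 − (1 − 0.800915)(1 − 0.912653) = 0.982611
Series ([0.953116] and [0.982611]): 0.953116 × 0.982611 = 0.9365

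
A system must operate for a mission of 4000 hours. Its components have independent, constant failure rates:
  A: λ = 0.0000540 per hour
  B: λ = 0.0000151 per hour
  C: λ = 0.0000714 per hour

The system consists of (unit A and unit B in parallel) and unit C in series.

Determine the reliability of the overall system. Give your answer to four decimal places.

0.7430

R(A) = exp(−0.0000540 × 4000) = 0.805735
R(B) = exp(−0.0000151 × 4000) = 0.941388
R(C) = exp(−0.0000714 × 4000) = 0.751563
Parallel (A and B): 1 − (1 − 0.805735)(1 − 0.941388) = 0.988614
Series ([0.988614] and C): 0.988614 × 0.751563 = 0.7430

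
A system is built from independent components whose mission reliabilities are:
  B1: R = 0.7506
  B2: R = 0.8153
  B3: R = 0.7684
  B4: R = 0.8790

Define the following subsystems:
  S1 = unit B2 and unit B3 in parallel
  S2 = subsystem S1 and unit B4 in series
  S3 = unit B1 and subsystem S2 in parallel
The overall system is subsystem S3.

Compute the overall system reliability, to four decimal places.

Parallel (B2 and B3): 1 − (1 − 0.815300)(1 − 0.768400) = 0.957223
Series ([0.957223] and B4): 0.957223 × 0.879000 = 0.841399
Parallel (B1 and [0.841399]): 1 − (1 − 0.750600)(1 − 0.841399) = 0.9604

0.9604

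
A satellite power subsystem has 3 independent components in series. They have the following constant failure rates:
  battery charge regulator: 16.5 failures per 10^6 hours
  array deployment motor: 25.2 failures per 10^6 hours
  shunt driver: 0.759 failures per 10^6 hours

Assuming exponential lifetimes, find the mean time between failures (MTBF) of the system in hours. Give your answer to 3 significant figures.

23600

Series of exponential components: λ_sys = Σ λ_i
λ_sys = 0.0000165 + 0.0000252 + 0.000000759 = 4.2459e-05 /h
MTBF = 1 / λ_sys = 23600 h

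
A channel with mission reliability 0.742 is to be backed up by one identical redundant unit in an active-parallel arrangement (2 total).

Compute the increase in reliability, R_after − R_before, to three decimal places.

R_before = 0.742
R_after = 1 − (1 − 0.742)^2 = 0.933
ΔR = 0.933 − 0.742 = 0.191

0.191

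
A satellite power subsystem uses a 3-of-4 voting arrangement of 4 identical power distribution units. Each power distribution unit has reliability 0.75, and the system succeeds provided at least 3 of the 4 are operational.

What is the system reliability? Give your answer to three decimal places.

0.738

R = Σ_{i=3}^{4} C(4,i) p^i (1−p)^{4−i} with p = 0.75
C(4,3)·0.75^3·0.25^1 = 0.42188
C(4,4)·0.75^4·0.25^0 = 0.31641
Sum = 0.738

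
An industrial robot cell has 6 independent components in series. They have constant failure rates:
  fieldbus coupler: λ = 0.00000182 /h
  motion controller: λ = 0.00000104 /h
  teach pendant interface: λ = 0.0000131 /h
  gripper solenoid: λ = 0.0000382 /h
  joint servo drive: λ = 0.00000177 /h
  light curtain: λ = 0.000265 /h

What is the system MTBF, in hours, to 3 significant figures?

Series of exponential components: λ_sys = Σ λ_i
λ_sys = 0.00000182 + 0.00000104 + 0.0000131 + 0.0000382 + 0.00000177 + 0.000265 = 3.2093e-04 /h
MTBF = 1 / λ_sys = 3120 h

3120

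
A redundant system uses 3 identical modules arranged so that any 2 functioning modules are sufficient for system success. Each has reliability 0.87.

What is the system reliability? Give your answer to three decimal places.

0.954

R = Σ_{i=2}^{3} C(3,i) p^i (1−p)^{3−i} with p = 0.87
C(3,2)·0.87^2·0.13^1 = 0.29519
C(3,3)·0.87^3·0.13^0 = 0.65850
Sum = 0.954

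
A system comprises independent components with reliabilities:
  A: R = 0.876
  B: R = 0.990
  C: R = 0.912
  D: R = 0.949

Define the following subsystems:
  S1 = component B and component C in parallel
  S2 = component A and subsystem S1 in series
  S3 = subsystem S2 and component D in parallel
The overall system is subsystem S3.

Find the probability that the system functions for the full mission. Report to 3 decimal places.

0.994

Parallel (B and C): 1 − (1 − 0.99000)(1 − 0.91200) = 0.99912
Series (A and [0.99912]): 0.87600 × 0.99912 = 0.87523
Parallel ([0.87523] and D): 1 − (1 − 0.87523)(1 − 0.94900) = 0.994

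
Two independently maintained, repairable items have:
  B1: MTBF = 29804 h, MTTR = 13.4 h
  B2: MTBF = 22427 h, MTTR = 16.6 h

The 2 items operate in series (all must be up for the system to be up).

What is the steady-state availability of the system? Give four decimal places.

A(B1) = MTBF/(MTBF+MTTR) = 29804/(29804+13.4) = 0.999551
A(B2) = MTBF/(MTBF+MTTR) = 22427/(22427+16.6) = 0.999260
Series availability: 0.999551 × 0.999260 = 0.9988

0.9988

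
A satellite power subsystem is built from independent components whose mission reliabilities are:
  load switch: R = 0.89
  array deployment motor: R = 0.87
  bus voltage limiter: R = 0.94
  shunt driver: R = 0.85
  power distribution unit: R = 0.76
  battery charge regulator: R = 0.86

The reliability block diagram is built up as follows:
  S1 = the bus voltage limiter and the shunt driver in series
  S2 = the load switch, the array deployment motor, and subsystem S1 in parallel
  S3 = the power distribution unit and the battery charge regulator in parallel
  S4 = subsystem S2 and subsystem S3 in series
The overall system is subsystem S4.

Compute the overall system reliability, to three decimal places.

Series (bus voltage limiter and shunt driver): 0.94000 × 0.85000 = 0.79900
Parallel (load switch, array deployment motor, and [0.79900]): 1 − (1 − 0.89000)(1 − 0.87000)(1 − 0.79900) = 0.99713
Parallel (power distribution unit and battery charge regulator): 1 − (1 − 0.76000)(1 − 0.86000) = 0.96640
Series ([0.99713] and [0.96640]): 0.99713 × 0.96640 = 0.964

0.964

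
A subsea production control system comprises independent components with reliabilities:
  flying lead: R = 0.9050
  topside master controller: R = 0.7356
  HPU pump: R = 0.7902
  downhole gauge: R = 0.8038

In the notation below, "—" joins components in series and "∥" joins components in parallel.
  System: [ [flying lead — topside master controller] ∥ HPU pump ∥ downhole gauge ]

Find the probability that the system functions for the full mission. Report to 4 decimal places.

0.9862

Series (flying lead and topside master controller): 0.905000 × 0.735600 = 0.665718
Parallel ([0.665718], HPU pump, and downhole gauge): 1 − (1 − 0.665718)(1 − 0.790200)(1 − 0.803800) = 0.9862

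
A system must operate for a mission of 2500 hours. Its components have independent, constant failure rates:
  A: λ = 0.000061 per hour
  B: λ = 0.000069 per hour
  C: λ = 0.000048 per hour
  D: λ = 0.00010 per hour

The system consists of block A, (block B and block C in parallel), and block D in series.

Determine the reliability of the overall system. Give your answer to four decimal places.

0.6567

R(A) = exp(−0.000061 × 2500) = 0.858559
R(B) = exp(−0.000069 × 2500) = 0.841558
R(C) = exp(−0.000048 × 2500) = 0.886920
R(D) = exp(−0.00010 × 2500) = 0.778801
Parallel (B and C): 1 − (1 − 0.841558)(1 − 0.886920) = 0.982083
Series (A, [0.982083], and D): 0.858559 × 0.982083 × 0.778801 = 0.6567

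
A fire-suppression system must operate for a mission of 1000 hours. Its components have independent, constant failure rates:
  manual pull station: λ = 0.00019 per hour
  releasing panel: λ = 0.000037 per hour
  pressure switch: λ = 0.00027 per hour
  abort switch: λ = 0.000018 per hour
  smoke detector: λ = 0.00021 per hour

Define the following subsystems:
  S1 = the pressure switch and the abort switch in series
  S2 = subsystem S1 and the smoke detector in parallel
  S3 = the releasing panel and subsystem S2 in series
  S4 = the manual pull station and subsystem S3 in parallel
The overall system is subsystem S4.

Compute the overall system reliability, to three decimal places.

0.986

R(manual pull station) = exp(−0.00019 × 1000) = 0.82696
R(releasing panel) = exp(−0.000037 × 1000) = 0.96368
R(pressure switch) = exp(−0.00027 × 1000) = 0.76338
R(abort switch) = exp(−0.000018 × 1000) = 0.98216
R(smoke detector) = exp(−0.00021 × 1000) = 0.81058
Series (pressure switch and abort switch): 0.76338 × 0.98216 = 0.74976
Parallel ([0.74976] and smoke detector): 1 − (1 − 0.74976)(1 − 0.81058) = 0.95260
Series (releasing panel and [0.95260]): 0.96368 × 0.95260 = 0.91800
Parallel (manual pull station and [0.91800]): 1 − (1 − 0.82696)(1 − 0.91800) = 0.986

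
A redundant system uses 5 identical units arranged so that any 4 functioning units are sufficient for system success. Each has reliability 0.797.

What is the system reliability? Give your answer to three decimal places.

0.731

R = Σ_{i=4}^{5} C(5,i) p^i (1−p)^{5−i} with p = 0.797
C(5,4)·0.797^4·0.203^1 = 0.40954
C(5,5)·0.797^5·0.203^0 = 0.32158
Sum = 0.731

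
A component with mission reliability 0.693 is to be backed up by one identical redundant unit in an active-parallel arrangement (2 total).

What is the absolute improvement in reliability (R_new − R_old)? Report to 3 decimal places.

R_before = 0.693
R_after = 1 − (1 − 0.693)^2 = 0.906
ΔR = 0.906 − 0.693 = 0.213

0.213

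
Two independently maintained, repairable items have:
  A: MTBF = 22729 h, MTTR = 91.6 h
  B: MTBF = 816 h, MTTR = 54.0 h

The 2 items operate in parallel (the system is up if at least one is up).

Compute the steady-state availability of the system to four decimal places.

0.9998

A(A) = MTBF/(MTBF+MTTR) = 22729/(22729+91.6) = 0.995986
A(B) = MTBF/(MTBF+MTTR) = 816/(816+54.0) = 0.937931
Parallel availability: 1 − (1 − 0.995986)(1 − 0.937931) = 0.9998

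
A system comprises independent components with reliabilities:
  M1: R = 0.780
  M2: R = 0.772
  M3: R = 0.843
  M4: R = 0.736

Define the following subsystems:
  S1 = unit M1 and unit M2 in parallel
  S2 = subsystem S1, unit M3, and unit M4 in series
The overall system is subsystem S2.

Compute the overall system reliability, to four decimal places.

Parallel (M1 and M2): 1 − (1 − 0.780000)(1 − 0.772000) = 0.949840
Series ([0.949840], M3, and M4): 0.949840 × 0.843000 × 0.736000 = 0.5893

0.5893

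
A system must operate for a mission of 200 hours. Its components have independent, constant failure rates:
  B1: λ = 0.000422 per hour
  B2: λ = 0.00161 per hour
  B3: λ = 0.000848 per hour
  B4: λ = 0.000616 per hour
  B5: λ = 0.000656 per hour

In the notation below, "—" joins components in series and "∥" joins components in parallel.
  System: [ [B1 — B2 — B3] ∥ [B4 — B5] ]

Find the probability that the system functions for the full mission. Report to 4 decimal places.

0.9016

R(B1) = exp(−0.000422 × 200) = 0.919064
R(B2) = exp(−0.00161 × 200) = 0.724698
R(B3) = exp(−0.000848 × 200) = 0.844002
R(B4) = exp(−0.000616 × 200) = 0.884087
R(B5) = exp(−0.000656 × 200) = 0.877042
Series (B1, B2, and B3): 0.919064 × 0.724698 × 0.844002 = 0.562142
Series (B4 and B5): 0.884087 × 0.877042 = 0.775381
Parallel ([0.562142] and [0.775381]): 1 − (1 − 0.562142)(1 − 0.775381) = 0.9016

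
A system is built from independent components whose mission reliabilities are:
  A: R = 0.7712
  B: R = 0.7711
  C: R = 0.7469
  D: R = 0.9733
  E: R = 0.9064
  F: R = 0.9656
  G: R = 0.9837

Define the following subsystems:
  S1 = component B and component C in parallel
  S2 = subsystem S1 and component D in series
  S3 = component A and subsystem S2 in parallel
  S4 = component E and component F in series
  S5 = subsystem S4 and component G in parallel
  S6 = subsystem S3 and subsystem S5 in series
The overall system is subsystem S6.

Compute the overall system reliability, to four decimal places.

Parallel (B and C): 1 − (1 − 0.771100)(1 − 0.746900) = 0.942065
Series ([0.942065] and D): 0.942065 × 0.973300 = 0.916912
Parallel (A and [0.916912]): 1 − (1 − 0.771200)(1 − 0.916912) = 0.980989
Series (E and F): 0.906400 × 0.965600 = 0.875220
Parallel ([0.875220] and G): 1 − (1 − 0.875220)(1 − 0.983700) = 0.997966
Series ([0.980989] and [0.997966]): 0.980989 × 0.997966 = 0.9790

0.9790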